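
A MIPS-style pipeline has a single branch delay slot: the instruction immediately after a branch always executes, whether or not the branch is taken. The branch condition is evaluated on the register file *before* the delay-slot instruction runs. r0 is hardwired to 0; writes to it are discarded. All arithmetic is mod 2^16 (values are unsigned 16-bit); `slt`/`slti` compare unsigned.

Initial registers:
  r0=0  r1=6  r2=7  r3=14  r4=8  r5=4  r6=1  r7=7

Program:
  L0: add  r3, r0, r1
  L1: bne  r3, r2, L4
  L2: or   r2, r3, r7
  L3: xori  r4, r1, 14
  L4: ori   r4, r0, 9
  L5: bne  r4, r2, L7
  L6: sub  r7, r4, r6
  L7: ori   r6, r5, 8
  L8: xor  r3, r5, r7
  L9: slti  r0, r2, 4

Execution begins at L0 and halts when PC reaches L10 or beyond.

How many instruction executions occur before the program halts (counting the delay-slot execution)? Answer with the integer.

[0] add  r3, r0, r1  →  {r0:0, r1:6, r2:7, r3:6, r4:8, r5:4, r6:1, r7:7}
[1] bne  r3, r2, L4  →  {r0:0, r1:6, r2:7, r3:6, r4:8, r5:4, r6:1, r7:7}  ⟨branch taken⟩
[2] or   r2, r3, r7  →  {r0:0, r1:6, r2:7, r3:6, r4:8, r5:4, r6:1, r7:7}
[4] ori   r4, r0, 9  →  {r0:0, r1:6, r2:7, r3:6, r4:9, r5:4, r6:1, r7:7}
[5] bne  r4, r2, L7  →  {r0:0, r1:6, r2:7, r3:6, r4:9, r5:4, r6:1, r7:7}  ⟨branch taken⟩
[6] sub  r7, r4, r6  →  {r0:0, r1:6, r2:7, r3:6, r4:9, r5:4, r6:1, r7:8}
[7] ori   r6, r5, 8  →  {r0:0, r1:6, r2:7, r3:6, r4:9, r5:4, r6:12, r7:8}
[8] xor  r3, r5, r7  →  {r0:0, r1:6, r2:7, r3:12, r4:9, r5:4, r6:12, r7:8}
[9] slti  r0, r2, 4  →  {r0:0, r1:6, r2:7, r3:12, r4:9, r5:4, r6:12, r7:8}

9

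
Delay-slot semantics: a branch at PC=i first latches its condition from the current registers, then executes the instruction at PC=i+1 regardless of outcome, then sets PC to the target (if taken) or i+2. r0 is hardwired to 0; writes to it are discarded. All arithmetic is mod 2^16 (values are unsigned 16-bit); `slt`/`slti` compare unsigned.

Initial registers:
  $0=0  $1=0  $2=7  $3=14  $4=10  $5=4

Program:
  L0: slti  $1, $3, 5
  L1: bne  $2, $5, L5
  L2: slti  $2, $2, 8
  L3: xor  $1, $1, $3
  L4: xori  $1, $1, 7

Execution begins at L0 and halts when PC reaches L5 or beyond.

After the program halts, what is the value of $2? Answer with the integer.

1

PC=0  slti  $1, $3, 5        | $0=0 $1=0 $2=7 $3=14 $4=10 $5=4
PC=1  bne  $2, $5, L5        | $0=0 $1=0 $2=7 $3=14 $4=10 $5=4  [TAKEN]
PC=2  slti  $2, $2, 8        | $0=0 $1=0 $2=1 $3=14 $4=10 $5=4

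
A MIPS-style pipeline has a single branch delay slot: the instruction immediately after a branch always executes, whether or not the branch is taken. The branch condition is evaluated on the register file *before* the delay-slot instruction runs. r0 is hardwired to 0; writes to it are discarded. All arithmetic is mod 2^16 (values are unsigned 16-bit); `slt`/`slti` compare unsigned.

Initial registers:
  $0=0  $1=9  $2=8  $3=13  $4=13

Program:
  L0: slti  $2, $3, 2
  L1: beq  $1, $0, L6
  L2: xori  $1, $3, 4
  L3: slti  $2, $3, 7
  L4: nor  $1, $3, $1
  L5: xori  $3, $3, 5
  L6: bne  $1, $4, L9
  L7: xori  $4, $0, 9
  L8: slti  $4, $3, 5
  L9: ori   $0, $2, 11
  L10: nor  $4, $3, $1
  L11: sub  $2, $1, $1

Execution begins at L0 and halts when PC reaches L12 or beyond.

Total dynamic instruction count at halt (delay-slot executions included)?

[0] slti  $2, $3, 2  →  {$0:0, $1:9, $2:0, $3:13, $4:13}
[1] beq  $1, $0, L6  →  {$0:0, $1:9, $2:0, $3:13, $4:13}  ⟨branch fallthrough⟩
[2] xori  $1, $3, 4  →  {$0:0, $1:9, $2:0, $3:13, $4:13}
[3] slti  $2, $3, 7  →  {$0:0, $1:9, $2:0, $3:13, $4:13}
[4] nor  $1, $3, $1  →  {$0:0, $1:65522, $2:0, $3:13, $4:13}
[5] xori  $3, $3, 5  →  {$0:0, $1:65522, $2:0, $3:8, $4:13}
[6] bne  $1, $4, L9  →  {$0:0, $1:65522, $2:0, $3:8, $4:13}  ⟨branch taken⟩
[7] xori  $4, $0, 9  →  {$0:0, $1:65522, $2:0, $3:8, $4:9}
[9] ori   $0, $2, 11  →  {$0:0, $1:65522, $2:0, $3:8, $4:9}
[10] nor  $4, $3, $1  →  {$0:0, $1:65522, $2:0, $3:8, $4:5}
[11] sub  $2, $1, $1  →  {$0:0, $1:65522, $2:0, $3:8, $4:5}

11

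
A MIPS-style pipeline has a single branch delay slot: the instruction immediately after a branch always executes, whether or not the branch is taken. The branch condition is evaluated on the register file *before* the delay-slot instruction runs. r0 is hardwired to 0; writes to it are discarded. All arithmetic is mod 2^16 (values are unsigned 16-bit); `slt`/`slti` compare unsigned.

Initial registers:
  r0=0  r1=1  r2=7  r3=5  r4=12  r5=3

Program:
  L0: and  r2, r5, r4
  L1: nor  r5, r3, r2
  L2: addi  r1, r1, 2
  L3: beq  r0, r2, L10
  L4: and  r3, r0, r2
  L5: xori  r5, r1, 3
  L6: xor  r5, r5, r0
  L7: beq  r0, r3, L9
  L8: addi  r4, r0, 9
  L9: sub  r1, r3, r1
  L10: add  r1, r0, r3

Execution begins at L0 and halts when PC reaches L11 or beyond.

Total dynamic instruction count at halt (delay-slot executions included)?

6

#0 and  r2, r5, r4 ; 0/1/0/5/12/3
#1 nor  r5, r3, r2 ; 0/1/0/5/12/65530
#2 addi  r1, r1, 2 ; 0/3/0/5/12/65530
#3 beq  r0, r2, L10 ; 0/3/0/5/12/65530 ; →target
#4 and  r3, r0, r2 ; 0/3/0/0/12/65530
#10 add  r1, r0, r3 ; 0/0/0/0/12/65530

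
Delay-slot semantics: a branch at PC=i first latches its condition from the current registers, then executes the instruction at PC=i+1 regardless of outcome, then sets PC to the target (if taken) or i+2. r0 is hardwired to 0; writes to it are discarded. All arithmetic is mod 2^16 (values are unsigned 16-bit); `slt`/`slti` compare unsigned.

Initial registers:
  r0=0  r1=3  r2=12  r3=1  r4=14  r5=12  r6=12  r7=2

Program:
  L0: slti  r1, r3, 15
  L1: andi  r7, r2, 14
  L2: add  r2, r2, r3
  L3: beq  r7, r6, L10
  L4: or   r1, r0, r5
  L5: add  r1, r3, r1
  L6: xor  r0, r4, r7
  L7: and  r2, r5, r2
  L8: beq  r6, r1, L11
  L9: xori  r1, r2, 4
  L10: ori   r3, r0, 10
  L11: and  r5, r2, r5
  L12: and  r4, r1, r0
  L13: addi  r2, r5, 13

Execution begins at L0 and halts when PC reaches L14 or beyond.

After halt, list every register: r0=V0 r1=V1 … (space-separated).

[0] slti  r1, r3, 15  →  {r0:0, r1:1, r2:12, r3:1, r4:14, r5:12, r6:12, r7:2}
[1] andi  r7, r2, 14  →  {r0:0, r1:1, r2:12, r3:1, r4:14, r5:12, r6:12, r7:12}
[2] add  r2, r2, r3  →  {r0:0, r1:1, r2:13, r3:1, r4:14, r5:12, r6:12, r7:12}
[3] beq  r7, r6, L10  →  {r0:0, r1:1, r2:13, r3:1, r4:14, r5:12, r6:12, r7:12}  ⟨branch taken⟩
[4] or   r1, r0, r5  →  {r0:0, r1:12, r2:13, r3:1, r4:14, r5:12, r6:12, r7:12}
[10] ori   r3, r0, 10  →  {r0:0, r1:12, r2:13, r3:10, r4:14, r5:12, r6:12, r7:12}
[11] and  r5, r2, r5  →  {r0:0, r1:12, r2:13, r3:10, r4:14, r5:12, r6:12, r7:12}
[12] and  r4, r1, r0  →  {r0:0, r1:12, r2:13, r3:10, r4:0, r5:12, r6:12, r7:12}
[13] addi  r2, r5, 13  →  {r0:0, r1:12, r2:25, r3:10, r4:0, r5:12, r6:12, r7:12}

r0=0 r1=12 r2=25 r3=10 r4=0 r5=12 r6=12 r7=12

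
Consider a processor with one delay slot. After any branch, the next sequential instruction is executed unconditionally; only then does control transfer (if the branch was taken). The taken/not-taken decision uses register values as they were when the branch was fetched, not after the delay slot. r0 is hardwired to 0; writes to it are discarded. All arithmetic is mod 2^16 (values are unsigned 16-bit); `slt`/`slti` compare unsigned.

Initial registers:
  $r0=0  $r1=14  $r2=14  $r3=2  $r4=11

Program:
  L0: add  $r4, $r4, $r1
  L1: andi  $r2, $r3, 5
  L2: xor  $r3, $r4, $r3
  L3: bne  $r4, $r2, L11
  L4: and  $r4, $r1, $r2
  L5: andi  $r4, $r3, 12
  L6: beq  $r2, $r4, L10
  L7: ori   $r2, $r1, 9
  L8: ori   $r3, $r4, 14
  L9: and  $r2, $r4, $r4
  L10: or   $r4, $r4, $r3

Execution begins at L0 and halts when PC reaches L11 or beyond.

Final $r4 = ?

#0 add  $r4, $r4, $r1 ; 0/14/14/2/25
#1 andi  $r2, $r3, 5 ; 0/14/0/2/25
#2 xor  $r3, $r4, $r3 ; 0/14/0/27/25
#3 bne  $r4, $r2, L11 ; 0/14/0/27/25 ; →target
#4 and  $r4, $r1, $r2 ; 0/14/0/27/0

0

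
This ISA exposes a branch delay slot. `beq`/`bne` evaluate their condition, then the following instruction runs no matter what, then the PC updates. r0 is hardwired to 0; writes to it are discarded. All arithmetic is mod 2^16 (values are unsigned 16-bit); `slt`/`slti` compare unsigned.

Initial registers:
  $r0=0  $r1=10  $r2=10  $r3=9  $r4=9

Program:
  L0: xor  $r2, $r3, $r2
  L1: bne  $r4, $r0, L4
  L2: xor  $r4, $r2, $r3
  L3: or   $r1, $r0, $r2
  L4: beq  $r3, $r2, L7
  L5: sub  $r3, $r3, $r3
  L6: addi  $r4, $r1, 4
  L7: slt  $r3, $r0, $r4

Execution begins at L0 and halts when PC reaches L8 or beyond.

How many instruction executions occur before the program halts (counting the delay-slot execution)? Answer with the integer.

[0] xor  $r2, $r3, $r2  →  {$r0:0, $r1:10, $r2:3, $r3:9, $r4:9}
[1] bne  $r4, $r0, L4  →  {$r0:0, $r1:10, $r2:3, $r3:9, $r4:9}  ⟨branch taken⟩
[2] xor  $r4, $r2, $r3  →  {$r0:0, $r1:10, $r2:3, $r3:9, $r4:10}
[4] beq  $r3, $r2, L7  →  {$r0:0, $r1:10, $r2:3, $r3:9, $r4:10}  ⟨branch fallthrough⟩
[5] sub  $r3, $r3, $r3  →  {$r0:0, $r1:10, $r2:3, $r3:0, $r4:10}
[6] addi  $r4, $r1, 4  →  {$r0:0, $r1:10, $r2:3, $r3:0, $r4:14}
[7] slt  $r3, $r0, $r4  →  {$r0:0, $r1:10, $r2:3, $r3:1, $r4:14}

7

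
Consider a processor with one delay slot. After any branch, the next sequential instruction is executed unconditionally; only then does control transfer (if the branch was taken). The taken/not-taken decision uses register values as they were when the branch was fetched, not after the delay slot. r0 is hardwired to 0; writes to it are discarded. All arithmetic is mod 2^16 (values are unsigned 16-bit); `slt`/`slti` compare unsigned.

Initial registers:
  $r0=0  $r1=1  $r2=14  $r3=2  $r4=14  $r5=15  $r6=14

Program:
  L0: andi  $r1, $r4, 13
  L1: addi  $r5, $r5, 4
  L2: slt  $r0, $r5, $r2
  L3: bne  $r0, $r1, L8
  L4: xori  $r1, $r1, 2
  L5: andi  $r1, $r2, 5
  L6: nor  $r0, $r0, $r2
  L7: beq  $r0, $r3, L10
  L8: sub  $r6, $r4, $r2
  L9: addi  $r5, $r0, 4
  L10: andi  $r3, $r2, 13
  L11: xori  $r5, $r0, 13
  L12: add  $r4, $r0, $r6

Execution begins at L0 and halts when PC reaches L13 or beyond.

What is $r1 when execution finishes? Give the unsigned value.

14

#0 andi  $r1, $r4, 13 ; 0/12/14/2/14/15/14
#1 addi  $r5, $r5, 4 ; 0/12/14/2/14/19/14
#2 slt  $r0, $r5, $r2 ; 0/12/14/2/14/19/14
#3 bne  $r0, $r1, L8 ; 0/12/14/2/14/19/14 ; →target
#4 xori  $r1, $r1, 2 ; 0/14/14/2/14/19/14
#8 sub  $r6, $r4, $r2 ; 0/14/14/2/14/19/0
#9 addi  $r5, $r0, 4 ; 0/14/14/2/14/4/0
#10 andi  $r3, $r2, 13 ; 0/14/14/12/14/4/0
#11 xori  $r5, $r0, 13 ; 0/14/14/12/14/13/0
#12 add  $r4, $r0, $r6 ; 0/14/14/12/0/13/0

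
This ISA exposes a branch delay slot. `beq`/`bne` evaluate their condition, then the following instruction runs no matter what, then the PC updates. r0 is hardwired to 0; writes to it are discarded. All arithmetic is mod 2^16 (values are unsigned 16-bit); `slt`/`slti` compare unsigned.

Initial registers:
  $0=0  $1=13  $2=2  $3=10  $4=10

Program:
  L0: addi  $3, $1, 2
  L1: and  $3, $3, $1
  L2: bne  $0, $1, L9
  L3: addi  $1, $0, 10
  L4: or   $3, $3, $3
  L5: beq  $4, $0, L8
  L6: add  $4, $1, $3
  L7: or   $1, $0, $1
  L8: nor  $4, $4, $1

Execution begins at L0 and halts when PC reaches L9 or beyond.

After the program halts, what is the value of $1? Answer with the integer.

10

[0] addi  $3, $1, 2  →  {$0:0, $1:13, $2:2, $3:15, $4:10}
[1] and  $3, $3, $1  →  {$0:0, $1:13, $2:2, $3:13, $4:10}
[2] bne  $0, $1, L9  →  {$0:0, $1:13, $2:2, $3:13, $4:10}  ⟨branch taken⟩
[3] addi  $1, $0, 10  →  {$0:0, $1:10, $2:2, $3:13, $4:10}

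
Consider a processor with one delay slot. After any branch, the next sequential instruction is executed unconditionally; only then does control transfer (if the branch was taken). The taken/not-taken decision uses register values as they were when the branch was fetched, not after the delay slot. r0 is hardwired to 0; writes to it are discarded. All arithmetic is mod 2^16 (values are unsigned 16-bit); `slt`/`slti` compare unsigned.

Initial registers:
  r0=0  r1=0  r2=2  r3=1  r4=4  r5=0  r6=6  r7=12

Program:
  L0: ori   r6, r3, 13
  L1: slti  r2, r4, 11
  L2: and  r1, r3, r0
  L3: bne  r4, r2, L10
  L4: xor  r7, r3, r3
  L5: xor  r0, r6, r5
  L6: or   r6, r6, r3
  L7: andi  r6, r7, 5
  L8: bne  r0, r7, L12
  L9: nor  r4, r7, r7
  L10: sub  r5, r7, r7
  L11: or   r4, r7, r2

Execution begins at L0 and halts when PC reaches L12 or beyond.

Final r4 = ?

  step pc=0: ori   r6, r3, 13  regs=(0,0,2,1,4,0,13,12)
  step pc=1: slti  r2, r4, 11  regs=(0,0,1,1,4,0,13,12)
  step pc=2: and  r1, r3, r0  regs=(0,0,1,1,4,0,13,12)
  step pc=3: bne  r4, r2, L10  cond=T  regs=(0,0,1,1,4,0,13,12)
  step pc=4: xor  r7, r3, r3  regs=(0,0,1,1,4,0,13,0)
  step pc=10: sub  r5, r7, r7  regs=(0,0,1,1,4,0,13,0)
  step pc=11: or   r4, r7, r2  regs=(0,0,1,1,1,0,13,0)

1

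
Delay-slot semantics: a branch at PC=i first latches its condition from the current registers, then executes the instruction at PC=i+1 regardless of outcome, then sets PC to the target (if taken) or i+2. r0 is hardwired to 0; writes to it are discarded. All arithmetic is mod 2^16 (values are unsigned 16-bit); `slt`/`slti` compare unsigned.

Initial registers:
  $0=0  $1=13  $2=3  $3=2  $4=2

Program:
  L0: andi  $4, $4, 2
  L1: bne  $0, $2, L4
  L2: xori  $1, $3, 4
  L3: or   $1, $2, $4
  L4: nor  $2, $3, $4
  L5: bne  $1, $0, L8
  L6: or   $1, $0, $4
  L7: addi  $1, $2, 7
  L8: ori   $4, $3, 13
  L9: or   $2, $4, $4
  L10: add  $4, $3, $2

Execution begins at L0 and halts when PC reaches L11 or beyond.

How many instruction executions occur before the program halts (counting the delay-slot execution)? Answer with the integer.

PC=0  andi  $4, $4, 2        | $0=0 $1=13 $2=3 $3=2 $4=2
PC=1  bne  $0, $2, L4        | $0=0 $1=13 $2=3 $3=2 $4=2  [TAKEN]
PC=2  xori  $1, $3, 4        | $0=0 $1=6 $2=3 $3=2 $4=2
PC=4  nor  $2, $3, $4        | $0=0 $1=6 $2=65533 $3=2 $4=2
PC=5  bne  $1, $0, L8        | $0=0 $1=6 $2=65533 $3=2 $4=2  [TAKEN]
PC=6  or   $1, $0, $4        | $0=0 $1=2 $2=65533 $3=2 $4=2
PC=8  ori   $4, $3, 13       | $0=0 $1=2 $2=65533 $3=2 $4=15
PC=9  or   $2, $4, $4        | $0=0 $1=2 $2=15 $3=2 $4=15
PC=10 add  $4, $3, $2        | $0=0 $1=2 $2=15 $3=2 $4=17

9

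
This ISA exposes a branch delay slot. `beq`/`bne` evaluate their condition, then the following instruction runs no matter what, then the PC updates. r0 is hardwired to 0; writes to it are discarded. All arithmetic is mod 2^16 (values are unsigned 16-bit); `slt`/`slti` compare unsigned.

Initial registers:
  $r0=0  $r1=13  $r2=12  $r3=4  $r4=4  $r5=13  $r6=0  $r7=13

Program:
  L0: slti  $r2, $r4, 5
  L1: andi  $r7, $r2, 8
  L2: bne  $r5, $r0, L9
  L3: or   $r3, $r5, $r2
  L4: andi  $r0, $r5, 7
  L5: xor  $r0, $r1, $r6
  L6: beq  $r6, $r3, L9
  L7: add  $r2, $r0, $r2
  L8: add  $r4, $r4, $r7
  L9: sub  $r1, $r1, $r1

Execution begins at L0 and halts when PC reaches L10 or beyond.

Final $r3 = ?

13

[0] slti  $r2, $r4, 5  →  {$r0:0, $r1:13, $r2:1, $r3:4, $r4:4, $r5:13, $r6:0, $r7:13}
[1] andi  $r7, $r2, 8  →  {$r0:0, $r1:13, $r2:1, $r3:4, $r4:4, $r5:13, $r6:0, $r7:0}
[2] bne  $r5, $r0, L9  →  {$r0:0, $r1:13, $r2:1, $r3:4, $r4:4, $r5:13, $r6:0, $r7:0}  ⟨branch taken⟩
[3] or   $r3, $r5, $r2  →  {$r0:0, $r1:13, $r2:1, $r3:13, $r4:4, $r5:13, $r6:0, $r7:0}
[9] sub  $r1, $r1, $r1  →  {$r0:0, $r1:0, $r2:1, $r3:13, $r4:4, $r5:13, $r6:0, $r7:0}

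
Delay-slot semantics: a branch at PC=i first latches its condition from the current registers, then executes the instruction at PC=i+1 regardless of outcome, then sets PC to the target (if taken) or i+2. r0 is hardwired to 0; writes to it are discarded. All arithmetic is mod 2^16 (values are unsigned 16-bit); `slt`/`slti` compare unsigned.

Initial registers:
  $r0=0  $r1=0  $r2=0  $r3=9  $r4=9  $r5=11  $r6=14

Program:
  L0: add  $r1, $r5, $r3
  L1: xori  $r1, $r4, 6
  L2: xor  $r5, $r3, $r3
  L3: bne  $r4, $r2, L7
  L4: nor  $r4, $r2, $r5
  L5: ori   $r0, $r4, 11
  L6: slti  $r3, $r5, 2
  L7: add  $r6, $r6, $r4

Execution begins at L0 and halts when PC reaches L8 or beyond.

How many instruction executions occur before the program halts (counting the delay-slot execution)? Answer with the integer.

[0] add  $r1, $r5, $r3  →  {$r0:0, $r1:20, $r2:0, $r3:9, $r4:9, $r5:11, $r6:14}
[1] xori  $r1, $r4, 6  →  {$r0:0, $r1:15, $r2:0, $r3:9, $r4:9, $r5:11, $r6:14}
[2] xor  $r5, $r3, $r3  →  {$r0:0, $r1:15, $r2:0, $r3:9, $r4:9, $r5:0, $r6:14}
[3] bne  $r4, $r2, L7  →  {$r0:0, $r1:15, $r2:0, $r3:9, $r4:9, $r5:0, $r6:14}  ⟨branch taken⟩
[4] nor  $r4, $r2, $r5  →  {$r0:0, $r1:15, $r2:0, $r3:9, $r4:65535, $r5:0, $r6:14}
[7] add  $r6, $r6, $r4  →  {$r0:0, $r1:15, $r2:0, $r3:9, $r4:65535, $r5:0, $r6:13}

6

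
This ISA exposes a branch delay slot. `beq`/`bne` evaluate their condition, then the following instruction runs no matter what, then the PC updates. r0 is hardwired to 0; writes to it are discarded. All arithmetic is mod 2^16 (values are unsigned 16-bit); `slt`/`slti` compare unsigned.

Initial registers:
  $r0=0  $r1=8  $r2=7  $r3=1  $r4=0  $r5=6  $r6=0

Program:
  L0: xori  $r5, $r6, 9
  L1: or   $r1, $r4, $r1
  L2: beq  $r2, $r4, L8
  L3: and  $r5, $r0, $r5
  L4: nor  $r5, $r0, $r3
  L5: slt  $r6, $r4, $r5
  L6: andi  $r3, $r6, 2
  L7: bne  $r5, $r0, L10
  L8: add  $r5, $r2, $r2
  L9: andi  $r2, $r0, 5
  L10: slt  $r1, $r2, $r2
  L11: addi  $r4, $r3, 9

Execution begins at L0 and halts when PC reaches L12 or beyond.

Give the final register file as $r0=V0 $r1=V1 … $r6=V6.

[0] xori  $r5, $r6, 9  →  {$r0:0, $r1:8, $r2:7, $r3:1, $r4:0, $r5:9, $r6:0}
[1] or   $r1, $r4, $r1  →  {$r0:0, $r1:8, $r2:7, $r3:1, $r4:0, $r5:9, $r6:0}
[2] beq  $r2, $r4, L8  →  {$r0:0, $r1:8, $r2:7, $r3:1, $r4:0, $r5:9, $r6:0}  ⟨branch fallthrough⟩
[3] and  $r5, $r0, $r5  →  {$r0:0, $r1:8, $r2:7, $r3:1, $r4:0, $r5:0, $r6:0}
[4] nor  $r5, $r0, $r3  →  {$r0:0, $r1:8, $r2:7, $r3:1, $r4:0, $r5:65534, $r6:0}
[5] slt  $r6, $r4, $r5  →  {$r0:0, $r1:8, $r2:7, $r3:1, $r4:0, $r5:65534, $r6:1}
[6] andi  $r3, $r6, 2  →  {$r0:0, $r1:8, $r2:7, $r3:0, $r4:0, $r5:65534, $r6:1}
[7] bne  $r5, $r0, L10  →  {$r0:0, $r1:8, $r2:7, $r3:0, $r4:0, $r5:65534, $r6:1}  ⟨branch taken⟩
[8] add  $r5, $r2, $r2  →  {$r0:0, $r1:8, $r2:7, $r3:0, $r4:0, $r5:14, $r6:1}
[10] slt  $r1, $r2, $r2  →  {$r0:0, $r1:0, $r2:7, $r3:0, $r4:0, $r5:14, $r6:1}
[11] addi  $r4, $r3, 9  →  {$r0:0, $r1:0, $r2:7, $r3:0, $r4:9, $r5:14, $r6:1}

$r0=0 $r1=0 $r2=7 $r3=0 $r4=9 $r5=14 $r6=1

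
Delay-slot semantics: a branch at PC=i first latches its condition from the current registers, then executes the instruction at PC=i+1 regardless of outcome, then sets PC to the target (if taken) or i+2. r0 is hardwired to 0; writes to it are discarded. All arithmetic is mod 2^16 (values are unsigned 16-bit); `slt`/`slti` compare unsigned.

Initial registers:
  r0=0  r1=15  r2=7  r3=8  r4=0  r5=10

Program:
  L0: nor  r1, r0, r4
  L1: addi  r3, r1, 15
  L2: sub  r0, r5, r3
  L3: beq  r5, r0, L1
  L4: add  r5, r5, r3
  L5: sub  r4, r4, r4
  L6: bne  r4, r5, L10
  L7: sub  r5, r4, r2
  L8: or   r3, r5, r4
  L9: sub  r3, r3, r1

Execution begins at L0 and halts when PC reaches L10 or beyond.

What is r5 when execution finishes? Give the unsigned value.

65529

PC=0  nor  r1, r0, r4        | r0=0 r1=65535 r2=7 r3=8 r4=0 r5=10
PC=1  addi  r3, r1, 15       | r0=0 r1=65535 r2=7 r3=14 r4=0 r5=10
PC=2  sub  r0, r5, r3        | r0=0 r1=65535 r2=7 r3=14 r4=0 r5=10
PC=3  beq  r5, r0, L1        | r0=0 r1=65535 r2=7 r3=14 r4=0 r5=10  [not taken]
PC=4  add  r5, r5, r3        | r0=0 r1=65535 r2=7 r3=14 r4=0 r5=24
PC=5  sub  r4, r4, r4        | r0=0 r1=65535 r2=7 r3=14 r4=0 r5=24
PC=6  bne  r4, r5, L10       | r0=0 r1=65535 r2=7 r3=14 r4=0 r5=24  [TAKEN]
PC=7  sub  r5, r4, r2        | r0=0 r1=65535 r2=7 r3=14 r4=0 r5=65529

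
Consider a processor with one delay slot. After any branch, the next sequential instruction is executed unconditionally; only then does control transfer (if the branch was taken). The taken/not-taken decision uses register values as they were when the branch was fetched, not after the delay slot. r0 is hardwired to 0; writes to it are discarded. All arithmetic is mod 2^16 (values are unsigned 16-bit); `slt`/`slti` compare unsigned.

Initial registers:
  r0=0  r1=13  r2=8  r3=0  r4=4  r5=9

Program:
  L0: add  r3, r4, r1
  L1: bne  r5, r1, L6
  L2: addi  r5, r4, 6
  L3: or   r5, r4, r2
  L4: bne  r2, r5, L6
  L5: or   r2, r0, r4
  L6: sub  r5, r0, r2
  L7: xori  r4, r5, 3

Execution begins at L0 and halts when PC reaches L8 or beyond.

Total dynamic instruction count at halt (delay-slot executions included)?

  step pc=0: add  r3, r4, r1  regs=(0,13,8,17,4,9)
  step pc=1: bne  r5, r1, L6  cond=T  regs=(0,13,8,17,4,9)
  step pc=2: addi  r5, r4, 6  regs=(0,13,8,17,4,10)
  step pc=6: sub  r5, r0, r2  regs=(0,13,8,17,4,65528)
  step pc=7: xori  r4, r5, 3  regs=(0,13,8,17,65531,65528)

5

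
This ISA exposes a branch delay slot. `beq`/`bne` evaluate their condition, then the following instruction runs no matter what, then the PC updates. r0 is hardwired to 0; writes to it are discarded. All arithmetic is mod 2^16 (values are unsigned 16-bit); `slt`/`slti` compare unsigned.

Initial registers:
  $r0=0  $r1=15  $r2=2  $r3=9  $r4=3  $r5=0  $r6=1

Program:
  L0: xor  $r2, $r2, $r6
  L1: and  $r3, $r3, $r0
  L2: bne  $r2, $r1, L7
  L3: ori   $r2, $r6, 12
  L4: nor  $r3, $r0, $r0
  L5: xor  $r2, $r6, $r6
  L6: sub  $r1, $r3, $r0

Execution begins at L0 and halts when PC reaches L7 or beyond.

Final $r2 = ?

  step pc=0: xor  $r2, $r2, $r6  regs=(0,15,3,9,3,0,1)
  step pc=1: and  $r3, $r3, $r0  regs=(0,15,3,0,3,0,1)
  step pc=2: bne  $r2, $r1, L7  cond=T  regs=(0,15,3,0,3,0,1)
  step pc=3: ori   $r2, $r6, 12  regs=(0,15,13,0,3,0,1)

13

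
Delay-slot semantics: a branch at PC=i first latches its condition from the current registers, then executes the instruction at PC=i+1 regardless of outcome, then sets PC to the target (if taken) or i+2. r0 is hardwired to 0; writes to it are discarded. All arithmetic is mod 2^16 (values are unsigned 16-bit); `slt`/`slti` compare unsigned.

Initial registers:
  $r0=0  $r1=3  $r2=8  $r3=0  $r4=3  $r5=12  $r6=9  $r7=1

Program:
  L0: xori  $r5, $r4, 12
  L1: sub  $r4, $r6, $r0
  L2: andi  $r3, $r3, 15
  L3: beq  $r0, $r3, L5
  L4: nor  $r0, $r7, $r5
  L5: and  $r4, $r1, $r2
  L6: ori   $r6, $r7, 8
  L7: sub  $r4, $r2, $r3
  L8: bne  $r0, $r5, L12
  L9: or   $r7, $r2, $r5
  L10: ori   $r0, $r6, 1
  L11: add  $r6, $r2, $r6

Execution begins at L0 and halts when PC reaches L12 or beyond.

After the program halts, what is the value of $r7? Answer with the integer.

15

PC=0  xori  $r5, $r4, 12     | $r0=0 $r1=3 $r2=8 $r3=0 $r4=3 $r5=15 $r6=9 $r7=1
PC=1  sub  $r4, $r6, $r0     | $r0=0 $r1=3 $r2=8 $r3=0 $r4=9 $r5=15 $r6=9 $r7=1
PC=2  andi  $r3, $r3, 15     | $r0=0 $r1=3 $r2=8 $r3=0 $r4=9 $r5=15 $r6=9 $r7=1
PC=3  beq  $r0, $r3, L5      | $r0=0 $r1=3 $r2=8 $r3=0 $r4=9 $r5=15 $r6=9 $r7=1  [TAKEN]
PC=4  nor  $r0, $r7, $r5     | $r0=0 $r1=3 $r2=8 $r3=0 $r4=9 $r5=15 $r6=9 $r7=1
PC=5  and  $r4, $r1, $r2     | $r0=0 $r1=3 $r2=8 $r3=0 $r4=0 $r5=15 $r6=9 $r7=1
PC=6  ori   $r6, $r7, 8      | $r0=0 $r1=3 $r2=8 $r3=0 $r4=0 $r5=15 $r6=9 $r7=1
PC=7  sub  $r4, $r2, $r3     | $r0=0 $r1=3 $r2=8 $r3=0 $r4=8 $r5=15 $r6=9 $r7=1
PC=8  bne  $r0, $r5, L12     | $r0=0 $r1=3 $r2=8 $r3=0 $r4=8 $r5=15 $r6=9 $r7=1  [TAKEN]
PC=9  or   $r7, $r2, $r5     | $r0=0 $r1=3 $r2=8 $r3=0 $r4=8 $r5=15 $r6=9 $r7=15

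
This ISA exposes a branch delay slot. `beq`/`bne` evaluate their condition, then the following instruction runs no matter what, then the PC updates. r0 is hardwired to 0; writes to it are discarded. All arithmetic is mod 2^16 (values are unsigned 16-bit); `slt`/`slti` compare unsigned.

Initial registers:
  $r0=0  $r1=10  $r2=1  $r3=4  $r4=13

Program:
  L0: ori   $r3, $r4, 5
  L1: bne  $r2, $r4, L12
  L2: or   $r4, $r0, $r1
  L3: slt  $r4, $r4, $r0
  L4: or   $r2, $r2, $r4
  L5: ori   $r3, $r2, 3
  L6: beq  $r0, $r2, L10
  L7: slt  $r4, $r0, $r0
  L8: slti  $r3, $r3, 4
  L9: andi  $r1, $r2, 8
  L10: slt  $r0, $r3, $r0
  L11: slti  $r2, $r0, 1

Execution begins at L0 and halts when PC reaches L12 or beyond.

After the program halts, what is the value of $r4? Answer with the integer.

#0 ori   $r3, $r4, 5 ; 0/10/1/13/13
#1 bne  $r2, $r4, L12 ; 0/10/1/13/13 ; →target
#2 or   $r4, $r0, $r1 ; 0/10/1/13/10

10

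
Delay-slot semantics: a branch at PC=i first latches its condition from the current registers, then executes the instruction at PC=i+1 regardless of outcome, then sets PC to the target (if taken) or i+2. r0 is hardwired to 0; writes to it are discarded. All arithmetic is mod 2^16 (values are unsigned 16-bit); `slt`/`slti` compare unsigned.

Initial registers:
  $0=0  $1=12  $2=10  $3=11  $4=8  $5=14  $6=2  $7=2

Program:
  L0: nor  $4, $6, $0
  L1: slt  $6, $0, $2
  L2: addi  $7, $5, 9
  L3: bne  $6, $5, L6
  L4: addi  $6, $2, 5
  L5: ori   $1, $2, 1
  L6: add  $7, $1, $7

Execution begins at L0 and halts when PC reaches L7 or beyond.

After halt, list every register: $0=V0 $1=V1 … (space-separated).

PC=0  nor  $4, $6, $0        | $0=0 $1=12 $2=10 $3=11 $4=65533 $5=14 $6=2 $7=2
PC=1  slt  $6, $0, $2        | $0=0 $1=12 $2=10 $3=11 $4=65533 $5=14 $6=1 $7=2
PC=2  addi  $7, $5, 9        | $0=0 $1=12 $2=10 $3=11 $4=65533 $5=14 $6=1 $7=23
PC=3  bne  $6, $5, L6        | $0=0 $1=12 $2=10 $3=11 $4=65533 $5=14 $6=1 $7=23  [TAKEN]
PC=4  addi  $6, $2, 5        | $0=0 $1=12 $2=10 $3=11 $4=65533 $5=14 $6=15 $7=23
PC=6  add  $7, $1, $7        | $0=0 $1=12 $2=10 $3=11 $4=65533 $5=14 $6=15 $7=35

$0=0 $1=12 $2=10 $3=11 $4=65533 $5=14 $6=15 $7=35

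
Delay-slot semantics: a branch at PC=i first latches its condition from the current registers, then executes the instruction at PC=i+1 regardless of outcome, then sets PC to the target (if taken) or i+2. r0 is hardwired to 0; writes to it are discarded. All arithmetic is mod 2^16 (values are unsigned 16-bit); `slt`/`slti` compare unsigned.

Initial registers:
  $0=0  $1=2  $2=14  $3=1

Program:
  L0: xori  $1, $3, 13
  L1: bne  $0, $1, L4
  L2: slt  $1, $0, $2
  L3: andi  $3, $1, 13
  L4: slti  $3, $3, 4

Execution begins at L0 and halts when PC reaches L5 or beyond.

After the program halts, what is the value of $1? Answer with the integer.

1

[0] xori  $1, $3, 13  →  {$0:0, $1:12, $2:14, $3:1}
[1] bne  $0, $1, L4  →  {$0:0, $1:12, $2:14, $3:1}  ⟨branch taken⟩
[2] slt  $1, $0, $2  →  {$0:0, $1:1, $2:14, $3:1}
[4] slti  $3, $3, 4  →  {$0:0, $1:1, $2:14, $3:1}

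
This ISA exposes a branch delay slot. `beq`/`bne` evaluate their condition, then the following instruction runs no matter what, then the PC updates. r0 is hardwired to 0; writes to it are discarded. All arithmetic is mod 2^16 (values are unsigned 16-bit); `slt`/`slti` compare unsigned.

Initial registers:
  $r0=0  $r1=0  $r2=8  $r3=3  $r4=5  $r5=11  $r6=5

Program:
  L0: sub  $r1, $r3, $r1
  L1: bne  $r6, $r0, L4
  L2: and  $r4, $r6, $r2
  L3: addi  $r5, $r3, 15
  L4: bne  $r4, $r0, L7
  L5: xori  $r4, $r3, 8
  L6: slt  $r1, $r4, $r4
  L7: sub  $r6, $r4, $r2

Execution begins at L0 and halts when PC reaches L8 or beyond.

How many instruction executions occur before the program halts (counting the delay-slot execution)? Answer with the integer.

[0] sub  $r1, $r3, $r1  →  {$r0:0, $r1:3, $r2:8, $r3:3, $r4:5, $r5:11, $r6:5}
[1] bne  $r6, $r0, L4  →  {$r0:0, $r1:3, $r2:8, $r3:3, $r4:5, $r5:11, $r6:5}  ⟨branch taken⟩
[2] and  $r4, $r6, $r2  →  {$r0:0, $r1:3, $r2:8, $r3:3, $r4:0, $r5:11, $r6:5}
[4] bne  $r4, $r0, L7  →  {$r0:0, $r1:3, $r2:8, $r3:3, $r4:0, $r5:11, $r6:5}  ⟨branch fallthrough⟩
[5] xori  $r4, $r3, 8  →  {$r0:0, $r1:3, $r2:8, $r3:3, $r4:11, $r5:11, $r6:5}
[6] slt  $r1, $r4, $r4  →  {$r0:0, $r1:0, $r2:8, $r3:3, $r4:11, $r5:11, $r6:5}
[7] sub  $r6, $r4, $r2  →  {$r0:0, $r1:0, $r2:8, $r3:3, $r4:11, $r5:11, $r6:3}

7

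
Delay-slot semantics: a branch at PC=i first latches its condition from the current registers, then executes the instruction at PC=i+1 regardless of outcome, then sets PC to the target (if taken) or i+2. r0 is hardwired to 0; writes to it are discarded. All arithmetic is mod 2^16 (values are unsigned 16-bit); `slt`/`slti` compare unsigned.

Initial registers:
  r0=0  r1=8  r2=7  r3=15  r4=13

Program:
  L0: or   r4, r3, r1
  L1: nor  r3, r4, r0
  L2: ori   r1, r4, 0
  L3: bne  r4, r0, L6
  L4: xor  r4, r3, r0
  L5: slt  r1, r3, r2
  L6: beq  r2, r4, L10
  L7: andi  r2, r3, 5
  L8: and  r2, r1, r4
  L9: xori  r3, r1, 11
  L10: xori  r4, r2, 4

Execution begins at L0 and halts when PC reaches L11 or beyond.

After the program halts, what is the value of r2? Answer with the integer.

0

PC=0  or   r4, r3, r1        | r0=0 r1=8 r2=7 r3=15 r4=15
PC=1  nor  r3, r4, r0        | r0=0 r1=8 r2=7 r3=65520 r4=15
PC=2  ori   r1, r4, 0        | r0=0 r1=15 r2=7 r3=65520 r4=15
PC=3  bne  r4, r0, L6        | r0=0 r1=15 r2=7 r3=65520 r4=15  [TAKEN]
PC=4  xor  r4, r3, r0        | r0=0 r1=15 r2=7 r3=65520 r4=65520
PC=6  beq  r2, r4, L10       | r0=0 r1=15 r2=7 r3=65520 r4=65520  [not taken]
PC=7  andi  r2, r3, 5        | r0=0 r1=15 r2=0 r3=65520 r4=65520
PC=8  and  r2, r1, r4        | r0=0 r1=15 r2=0 r3=65520 r4=65520
PC=9  xori  r3, r1, 11       | r0=0 r1=15 r2=0 r3=4 r4=65520
PC=10 xori  r4, r2, 4        | r0=0 r1=15 r2=0 r3=4 r4=4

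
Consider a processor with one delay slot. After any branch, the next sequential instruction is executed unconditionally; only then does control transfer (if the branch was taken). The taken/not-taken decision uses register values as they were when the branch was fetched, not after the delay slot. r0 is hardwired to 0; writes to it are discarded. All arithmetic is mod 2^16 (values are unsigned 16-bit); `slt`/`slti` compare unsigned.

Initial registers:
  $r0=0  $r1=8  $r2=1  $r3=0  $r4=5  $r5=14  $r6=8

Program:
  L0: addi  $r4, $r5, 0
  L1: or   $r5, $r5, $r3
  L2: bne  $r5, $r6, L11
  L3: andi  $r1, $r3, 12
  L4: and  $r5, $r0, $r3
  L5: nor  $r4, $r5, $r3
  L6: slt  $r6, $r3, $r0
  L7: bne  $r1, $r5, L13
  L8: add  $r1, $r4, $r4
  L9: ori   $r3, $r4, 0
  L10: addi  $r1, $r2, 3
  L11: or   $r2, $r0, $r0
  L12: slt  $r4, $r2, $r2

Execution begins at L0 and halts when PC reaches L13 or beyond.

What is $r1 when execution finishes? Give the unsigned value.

0

[0] addi  $r4, $r5, 0  →  {$r0:0, $r1:8, $r2:1, $r3:0, $r4:14, $r5:14, $r6:8}
[1] or   $r5, $r5, $r3  →  {$r0:0, $r1:8, $r2:1, $r3:0, $r4:14, $r5:14, $r6:8}
[2] bne  $r5, $r6, L11  →  {$r0:0, $r1:8, $r2:1, $r3:0, $r4:14, $r5:14, $r6:8}  ⟨branch taken⟩
[3] andi  $r1, $r3, 12  →  {$r0:0, $r1:0, $r2:1, $r3:0, $r4:14, $r5:14, $r6:8}
[11] or   $r2, $r0, $r0  →  {$r0:0, $r1:0, $r2:0, $r3:0, $r4:14, $r5:14, $r6:8}
[12] slt  $r4, $r2, $r2  →  {$r0:0, $r1:0, $r2:0, $r3:0, $r4:0, $r5:14, $r6:8}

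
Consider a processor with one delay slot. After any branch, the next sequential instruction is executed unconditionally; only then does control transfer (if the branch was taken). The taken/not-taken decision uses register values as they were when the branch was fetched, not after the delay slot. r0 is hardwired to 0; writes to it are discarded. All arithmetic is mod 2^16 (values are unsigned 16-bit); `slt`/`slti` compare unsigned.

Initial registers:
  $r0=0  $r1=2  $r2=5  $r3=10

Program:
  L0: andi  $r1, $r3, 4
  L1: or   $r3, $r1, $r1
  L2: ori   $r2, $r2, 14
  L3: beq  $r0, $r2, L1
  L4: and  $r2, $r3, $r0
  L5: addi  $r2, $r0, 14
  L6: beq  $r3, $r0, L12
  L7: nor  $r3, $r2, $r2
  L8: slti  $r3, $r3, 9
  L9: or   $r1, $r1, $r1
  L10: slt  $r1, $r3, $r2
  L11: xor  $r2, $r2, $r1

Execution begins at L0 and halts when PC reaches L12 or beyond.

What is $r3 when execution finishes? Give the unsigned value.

65521

PC=0  andi  $r1, $r3, 4      | $r0=0 $r1=0 $r2=5 $r3=10
PC=1  or   $r3, $r1, $r1     | $r0=0 $r1=0 $r2=5 $r3=0
PC=2  ori   $r2, $r2, 14     | $r0=0 $r1=0 $r2=15 $r3=0
PC=3  beq  $r0, $r2, L1      | $r0=0 $r1=0 $r2=15 $r3=0  [not taken]
PC=4  and  $r2, $r3, $r0     | $r0=0 $r1=0 $r2=0 $r3=0
PC=5  addi  $r2, $r0, 14     | $r0=0 $r1=0 $r2=14 $r3=0
PC=6  beq  $r3, $r0, L12     | $r0=0 $r1=0 $r2=14 $r3=0  [TAKEN]
PC=7  nor  $r3, $r2, $r2     | $r0=0 $r1=0 $r2=14 $r3=65521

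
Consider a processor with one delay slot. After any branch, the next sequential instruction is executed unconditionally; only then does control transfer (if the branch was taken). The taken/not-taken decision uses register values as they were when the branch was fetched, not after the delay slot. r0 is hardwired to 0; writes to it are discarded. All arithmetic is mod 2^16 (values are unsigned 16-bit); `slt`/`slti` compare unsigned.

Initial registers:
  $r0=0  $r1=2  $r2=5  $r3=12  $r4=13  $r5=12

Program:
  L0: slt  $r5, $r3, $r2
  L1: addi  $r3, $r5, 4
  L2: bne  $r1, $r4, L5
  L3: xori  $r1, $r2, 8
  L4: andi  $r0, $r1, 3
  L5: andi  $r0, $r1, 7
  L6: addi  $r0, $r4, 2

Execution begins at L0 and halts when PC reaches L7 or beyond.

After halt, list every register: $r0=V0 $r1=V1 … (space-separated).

#0 slt  $r5, $r3, $r2 ; 0/2/5/12/13/0
#1 addi  $r3, $r5, 4 ; 0/2/5/4/13/0
#2 bne  $r1, $r4, L5 ; 0/2/5/4/13/0 ; →target
#3 xori  $r1, $r2, 8 ; 0/13/5/4/13/0
#5 andi  $r0, $r1, 7 ; 0/13/5/4/13/0
#6 addi  $r0, $r4, 2 ; 0/13/5/4/13/0

$r0=0 $r1=13 $r2=5 $r3=4 $r4=13 $r5=0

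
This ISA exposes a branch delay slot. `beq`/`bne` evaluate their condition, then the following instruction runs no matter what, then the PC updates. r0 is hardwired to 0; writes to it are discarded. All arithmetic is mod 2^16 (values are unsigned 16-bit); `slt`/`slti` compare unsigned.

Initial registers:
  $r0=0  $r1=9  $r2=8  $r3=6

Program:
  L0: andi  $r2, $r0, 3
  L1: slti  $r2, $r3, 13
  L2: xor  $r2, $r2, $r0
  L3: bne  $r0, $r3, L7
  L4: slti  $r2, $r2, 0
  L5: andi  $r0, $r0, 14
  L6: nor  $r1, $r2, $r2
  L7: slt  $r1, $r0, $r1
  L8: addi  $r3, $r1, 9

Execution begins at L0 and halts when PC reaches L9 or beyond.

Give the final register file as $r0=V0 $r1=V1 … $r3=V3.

$r0=0 $r1=1 $r2=0 $r3=10

#0 andi  $r2, $r0, 3 ; 0/9/0/6
#1 slti  $r2, $r3, 13 ; 0/9/1/6
#2 xor  $r2, $r2, $r0 ; 0/9/1/6
#3 bne  $r0, $r3, L7 ; 0/9/1/6 ; →target
#4 slti  $r2, $r2, 0 ; 0/9/0/6
#7 slt  $r1, $r0, $r1 ; 0/1/0/6
#8 addi  $r3, $r1, 9 ; 0/1/0/10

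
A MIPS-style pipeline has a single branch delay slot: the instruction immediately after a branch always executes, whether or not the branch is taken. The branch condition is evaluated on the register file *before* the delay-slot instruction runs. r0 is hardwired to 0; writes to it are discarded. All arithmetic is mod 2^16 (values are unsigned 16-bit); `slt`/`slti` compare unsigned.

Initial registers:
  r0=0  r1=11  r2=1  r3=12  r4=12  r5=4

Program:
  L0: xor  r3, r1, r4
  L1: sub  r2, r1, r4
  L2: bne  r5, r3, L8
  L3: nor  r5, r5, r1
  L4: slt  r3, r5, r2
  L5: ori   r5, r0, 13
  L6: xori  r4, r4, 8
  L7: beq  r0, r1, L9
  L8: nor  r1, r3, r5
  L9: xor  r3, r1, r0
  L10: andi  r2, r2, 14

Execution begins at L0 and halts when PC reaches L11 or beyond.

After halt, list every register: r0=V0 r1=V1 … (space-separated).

PC=0  xor  r3, r1, r4        | r0=0 r1=11 r2=1 r3=7 r4=12 r5=4
PC=1  sub  r2, r1, r4        | r0=0 r1=11 r2=65535 r3=7 r4=12 r5=4
PC=2  bne  r5, r3, L8        | r0=0 r1=11 r2=65535 r3=7 r4=12 r5=4  [TAKEN]
PC=3  nor  r5, r5, r1        | r0=0 r1=11 r2=65535 r3=7 r4=12 r5=65520
PC=8  nor  r1, r3, r5        | r0=0 r1=8 r2=65535 r3=7 r4=12 r5=65520
PC=9  xor  r3, r1, r0        | r0=0 r1=8 r2=65535 r3=8 r4=12 r5=65520
PC=10 andi  r2, r2, 14       | r0=0 r1=8 r2=14 r3=8 r4=12 r5=65520

r0=0 r1=8 r2=14 r3=8 r4=12 r5=65520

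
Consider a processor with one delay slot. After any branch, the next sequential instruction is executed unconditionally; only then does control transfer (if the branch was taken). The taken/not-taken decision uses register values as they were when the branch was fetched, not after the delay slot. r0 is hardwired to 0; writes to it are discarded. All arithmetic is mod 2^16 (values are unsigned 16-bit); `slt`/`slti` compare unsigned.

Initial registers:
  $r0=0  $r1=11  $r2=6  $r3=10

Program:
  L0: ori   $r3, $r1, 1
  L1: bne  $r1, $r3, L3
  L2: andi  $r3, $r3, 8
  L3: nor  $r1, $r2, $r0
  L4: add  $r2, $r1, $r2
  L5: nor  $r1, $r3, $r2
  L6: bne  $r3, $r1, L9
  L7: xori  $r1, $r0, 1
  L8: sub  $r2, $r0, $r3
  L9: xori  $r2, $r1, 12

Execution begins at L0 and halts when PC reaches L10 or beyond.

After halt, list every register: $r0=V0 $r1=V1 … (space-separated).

  step pc=0: ori   $r3, $r1, 1  regs=(0,11,6,11)
  step pc=1: bne  $r1, $r3, L3  cond=F  regs=(0,11,6,11)
  step pc=2: andi  $r3, $r3, 8  regs=(0,11,6,8)
  step pc=3: nor  $r1, $r2, $r0  regs=(0,65529,6,8)
  step pc=4: add  $r2, $r1, $r2  regs=(0,65529,65535,8)
  step pc=5: nor  $r1, $r3, $r2  regs=(0,0,65535,8)
  step pc=6: bne  $r3, $r1, L9  cond=T  regs=(0,0,65535,8)
  step pc=7: xori  $r1, $r0, 1  regs=(0,1,65535,8)
  step pc=9: xori  $r2, $r1, 12  regs=(0,1,13,8)

$r0=0 $r1=1 $r2=13 $r3=8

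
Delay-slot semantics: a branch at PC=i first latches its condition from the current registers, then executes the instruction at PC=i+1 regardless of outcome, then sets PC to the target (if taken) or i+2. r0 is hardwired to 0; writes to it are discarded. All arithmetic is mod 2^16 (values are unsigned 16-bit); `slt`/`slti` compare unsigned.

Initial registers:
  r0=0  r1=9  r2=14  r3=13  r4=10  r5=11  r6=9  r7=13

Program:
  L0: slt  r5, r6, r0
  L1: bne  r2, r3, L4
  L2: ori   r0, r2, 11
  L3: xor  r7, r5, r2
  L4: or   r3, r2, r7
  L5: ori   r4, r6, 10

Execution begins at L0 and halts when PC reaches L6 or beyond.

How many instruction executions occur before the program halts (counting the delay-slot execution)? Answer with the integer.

5

  step pc=0: slt  r5, r6, r0  regs=(0,9,14,13,10,0,9,13)
  step pc=1: bne  r2, r3, L4  cond=T  regs=(0,9,14,13,10,0,9,13)
  step pc=2: ori   r0, r2, 11  regs=(0,9,14,13,10,0,9,13)
  step pc=4: or   r3, r2, r7  regs=(0,9,14,15,10,0,9,13)
  step pc=5: ori   r4, r6, 10  regs=(0,9,14,15,11,0,9,13)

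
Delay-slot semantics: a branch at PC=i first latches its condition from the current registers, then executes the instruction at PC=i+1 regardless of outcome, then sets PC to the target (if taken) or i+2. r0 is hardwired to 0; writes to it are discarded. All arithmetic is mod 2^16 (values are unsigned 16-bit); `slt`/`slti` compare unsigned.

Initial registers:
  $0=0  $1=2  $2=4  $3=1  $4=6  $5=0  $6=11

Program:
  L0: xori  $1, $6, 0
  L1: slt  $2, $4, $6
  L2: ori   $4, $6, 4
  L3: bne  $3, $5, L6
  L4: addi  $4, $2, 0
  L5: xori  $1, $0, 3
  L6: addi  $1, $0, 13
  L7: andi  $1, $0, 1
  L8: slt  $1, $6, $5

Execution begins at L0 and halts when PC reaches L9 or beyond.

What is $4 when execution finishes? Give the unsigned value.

  step pc=0: xori  $1, $6, 0  regs=(0,11,4,1,6,0,11)
  step pc=1: slt  $2, $4, $6  regs=(0,11,1,1,6,0,11)
  step pc=2: ori   $4, $6, 4  regs=(0,11,1,1,15,0,11)
  step pc=3: bne  $3, $5, L6  cond=T  regs=(0,11,1,1,15,0,11)
  step pc=4: addi  $4, $2, 0  regs=(0,11,1,1,1,0,11)
  step pc=6: addi  $1, $0, 13  regs=(0,13,1,1,1,0,11)
  step pc=7: andi  $1, $0, 1  regs=(0,0,1,1,1,0,11)
  step pc=8: slt  $1, $6, $5  regs=(0,0,1,1,1,0,11)

1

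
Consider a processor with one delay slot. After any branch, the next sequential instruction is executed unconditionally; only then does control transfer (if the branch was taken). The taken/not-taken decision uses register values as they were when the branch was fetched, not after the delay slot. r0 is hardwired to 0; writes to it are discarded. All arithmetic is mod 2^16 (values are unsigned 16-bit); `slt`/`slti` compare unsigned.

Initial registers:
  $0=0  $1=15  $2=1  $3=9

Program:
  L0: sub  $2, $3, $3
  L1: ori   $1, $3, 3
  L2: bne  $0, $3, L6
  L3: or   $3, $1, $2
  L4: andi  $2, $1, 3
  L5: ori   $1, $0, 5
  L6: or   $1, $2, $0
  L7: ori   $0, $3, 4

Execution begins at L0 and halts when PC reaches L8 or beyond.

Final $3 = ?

11

  step pc=0: sub  $2, $3, $3  regs=(0,15,0,9)
  step pc=1: ori   $1, $3, 3  regs=(0,11,0,9)
  step pc=2: bne  $0, $3, L6  cond=T  regs=(0,11,0,9)
  step pc=3: or   $3, $1, $2  regs=(0,11,0,11)
  step pc=6: or   $1, $2, $0  regs=(0,0,0,11)
  step pc=7: ori   $0, $3, 4  regs=(0,0,0,11)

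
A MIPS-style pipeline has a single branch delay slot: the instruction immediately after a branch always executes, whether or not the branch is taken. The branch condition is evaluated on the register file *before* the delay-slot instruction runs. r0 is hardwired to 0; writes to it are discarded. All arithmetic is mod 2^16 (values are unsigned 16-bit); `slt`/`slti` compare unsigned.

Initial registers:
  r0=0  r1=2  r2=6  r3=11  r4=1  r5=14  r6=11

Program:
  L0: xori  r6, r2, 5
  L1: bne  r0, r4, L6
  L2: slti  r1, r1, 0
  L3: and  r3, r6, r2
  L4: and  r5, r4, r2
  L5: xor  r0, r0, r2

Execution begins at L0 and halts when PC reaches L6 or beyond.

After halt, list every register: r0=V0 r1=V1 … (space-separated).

r0=0 r1=0 r2=6 r3=11 r4=1 r5=14 r6=3

  step pc=0: xori  r6, r2, 5  regs=(0,2,6,11,1,14,3)
  step pc=1: bne  r0, r4, L6  cond=T  regs=(0,2,6,11,1,14,3)
  step pc=2: slti  r1, r1, 0  regs=(0,0,6,11,1,14,3)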